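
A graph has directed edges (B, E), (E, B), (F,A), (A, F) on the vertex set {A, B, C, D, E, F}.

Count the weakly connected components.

4

From A: component {A, F}.
From B: component {B, E}.
From C: component {C}.
From D: component {D}.
That's 4 components.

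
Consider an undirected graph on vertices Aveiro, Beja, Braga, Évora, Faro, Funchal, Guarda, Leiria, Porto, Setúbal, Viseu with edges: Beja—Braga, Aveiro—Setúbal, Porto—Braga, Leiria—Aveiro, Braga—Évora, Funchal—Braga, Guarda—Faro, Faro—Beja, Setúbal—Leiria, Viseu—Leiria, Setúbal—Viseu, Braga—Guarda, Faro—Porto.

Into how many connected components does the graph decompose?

From Aveiro: component {Aveiro, Leiria, Setúbal, Viseu}.
From Beja: component {Beja, Braga, Évora, Faro, Funchal, Guarda, Porto}.
That's 2 components.

2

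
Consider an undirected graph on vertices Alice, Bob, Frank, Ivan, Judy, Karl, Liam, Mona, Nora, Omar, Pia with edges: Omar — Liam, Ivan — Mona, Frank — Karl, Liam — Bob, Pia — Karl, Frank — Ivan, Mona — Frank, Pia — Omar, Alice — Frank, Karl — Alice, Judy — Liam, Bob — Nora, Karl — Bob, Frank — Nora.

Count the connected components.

1

From Alice: component {Alice, Bob, Frank, Ivan, Judy, Karl, Liam, Mona, Nora, Omar, Pia}.
That's 1 component.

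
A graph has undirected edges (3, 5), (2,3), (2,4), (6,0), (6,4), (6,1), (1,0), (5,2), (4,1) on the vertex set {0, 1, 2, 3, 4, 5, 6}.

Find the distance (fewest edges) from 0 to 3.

4

Distance 0: 0.
Distance 1: 1, 6.
Distance 2: 4.
Distance 3: 2.
Distance 4: 3, 5 — contains 3.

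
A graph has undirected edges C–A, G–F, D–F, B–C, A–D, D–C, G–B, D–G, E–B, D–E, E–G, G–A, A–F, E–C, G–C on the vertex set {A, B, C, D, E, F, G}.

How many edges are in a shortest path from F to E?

2

Distance 0: F.
Distance 1: A, D, G.
Distance 2: B, C, E — contains E.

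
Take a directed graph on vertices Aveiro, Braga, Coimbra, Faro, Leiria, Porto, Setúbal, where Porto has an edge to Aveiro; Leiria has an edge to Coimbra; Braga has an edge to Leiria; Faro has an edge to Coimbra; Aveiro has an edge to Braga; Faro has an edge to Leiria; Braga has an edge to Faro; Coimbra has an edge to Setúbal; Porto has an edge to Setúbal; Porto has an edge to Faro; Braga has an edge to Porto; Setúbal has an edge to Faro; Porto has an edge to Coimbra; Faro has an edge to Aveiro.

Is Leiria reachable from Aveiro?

Yes

Explore from Aveiro.
Distance 1: reach Braga.
Distance 2: reach Faro, Leiria, Porto.
Found Leiria.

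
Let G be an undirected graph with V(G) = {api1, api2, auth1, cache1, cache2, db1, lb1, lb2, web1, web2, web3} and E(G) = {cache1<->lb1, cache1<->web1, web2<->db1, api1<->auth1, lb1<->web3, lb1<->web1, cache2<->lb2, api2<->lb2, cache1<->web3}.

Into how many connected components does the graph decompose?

4

From api1: component {api1, auth1}.
From api2: component {api2, cache2, lb2}.
From cache1: component {cache1, lb1, web1, web3}.
From db1: component {db1, web2}.
That's 4 components.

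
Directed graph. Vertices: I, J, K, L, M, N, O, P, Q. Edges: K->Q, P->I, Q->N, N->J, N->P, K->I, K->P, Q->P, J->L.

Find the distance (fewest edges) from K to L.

Distance 0: K.
Distance 1: I, P, Q.
Distance 2: N.
Distance 3: J.
Distance 4: L — contains L.

4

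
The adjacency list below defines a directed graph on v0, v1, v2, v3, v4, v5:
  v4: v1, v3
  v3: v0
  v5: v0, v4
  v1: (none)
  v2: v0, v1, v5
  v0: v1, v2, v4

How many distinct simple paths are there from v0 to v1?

v0→v1
v0→v2→v1
v0→v2→v5→v4→v1
v0→v4→v1

4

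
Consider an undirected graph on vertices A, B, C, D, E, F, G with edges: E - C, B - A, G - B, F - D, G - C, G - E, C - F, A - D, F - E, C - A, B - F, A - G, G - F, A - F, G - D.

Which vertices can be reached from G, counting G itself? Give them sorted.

A, B, C, D, E, F, G

Start at G.
Its neighbours: A, B, C, D, E, F.
Every vertex is now reached.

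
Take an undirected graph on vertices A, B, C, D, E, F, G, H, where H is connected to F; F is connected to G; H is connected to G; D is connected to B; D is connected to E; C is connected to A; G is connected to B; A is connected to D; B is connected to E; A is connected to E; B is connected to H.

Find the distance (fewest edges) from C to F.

5

Distance 0: C.
Distance 1: A.
Distance 2: D, E.
Distance 3: B.
Distance 4: G, H.
Distance 5: F — contains F.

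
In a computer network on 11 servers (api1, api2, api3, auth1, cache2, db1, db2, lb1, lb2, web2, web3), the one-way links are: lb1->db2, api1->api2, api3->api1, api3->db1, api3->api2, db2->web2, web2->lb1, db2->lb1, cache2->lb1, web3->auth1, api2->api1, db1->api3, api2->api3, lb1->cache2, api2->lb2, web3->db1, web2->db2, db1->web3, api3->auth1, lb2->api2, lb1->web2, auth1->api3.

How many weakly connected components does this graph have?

From api1: component {api1, api2, api3, auth1, db1, lb2, web3}.
From cache2: component {cache2, db2, lb1, web2}.
That's 2 components.

2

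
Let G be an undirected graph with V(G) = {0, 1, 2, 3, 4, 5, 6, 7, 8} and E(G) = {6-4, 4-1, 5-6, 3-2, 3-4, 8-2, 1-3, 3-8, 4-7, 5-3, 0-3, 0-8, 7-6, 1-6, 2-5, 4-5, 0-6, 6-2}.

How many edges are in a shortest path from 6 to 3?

Distance 0: 6.
Distance 1: 0, 1, 2, 4, 5, 7.
Distance 2: 3, 8 — contains 3.

2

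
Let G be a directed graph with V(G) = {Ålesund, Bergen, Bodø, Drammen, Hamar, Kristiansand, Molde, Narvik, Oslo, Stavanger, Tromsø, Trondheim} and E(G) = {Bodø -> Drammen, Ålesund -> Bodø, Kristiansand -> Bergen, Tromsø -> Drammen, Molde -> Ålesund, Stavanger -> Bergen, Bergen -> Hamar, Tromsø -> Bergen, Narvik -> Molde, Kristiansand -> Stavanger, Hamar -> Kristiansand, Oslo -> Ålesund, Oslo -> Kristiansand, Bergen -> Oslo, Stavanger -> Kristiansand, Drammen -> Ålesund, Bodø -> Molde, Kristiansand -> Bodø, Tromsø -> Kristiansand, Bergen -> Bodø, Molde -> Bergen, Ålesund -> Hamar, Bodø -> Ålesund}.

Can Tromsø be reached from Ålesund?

Explore from Ålesund.
Distance 1: reach Bodø, Hamar.
Distance 2: reach Drammen, Kristiansand, Molde.
Distance 3: reach Bergen, Stavanger.
Distance 4: reach Oslo.
The search from Ålesund is exhausted; no directed path reaches Tromsø.

No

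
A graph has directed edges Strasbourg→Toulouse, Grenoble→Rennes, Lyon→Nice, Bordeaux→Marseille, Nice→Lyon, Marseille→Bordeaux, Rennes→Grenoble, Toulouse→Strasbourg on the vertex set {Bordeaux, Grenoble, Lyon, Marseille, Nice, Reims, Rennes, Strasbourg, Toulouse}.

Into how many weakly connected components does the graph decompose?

From Bordeaux: component {Bordeaux, Marseille}.
From Grenoble: component {Grenoble, Rennes}.
From Lyon: component {Lyon, Nice}.
From Reims: component {Reims}.
From Strasbourg: component {Strasbourg, Toulouse}.
That's 5 components.

5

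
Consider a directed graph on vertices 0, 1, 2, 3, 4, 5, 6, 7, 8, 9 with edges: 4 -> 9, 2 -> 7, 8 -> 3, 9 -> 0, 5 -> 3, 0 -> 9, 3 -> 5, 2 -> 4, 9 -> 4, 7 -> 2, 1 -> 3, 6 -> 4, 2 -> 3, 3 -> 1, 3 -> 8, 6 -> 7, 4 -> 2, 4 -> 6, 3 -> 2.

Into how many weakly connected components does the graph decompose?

1

From 0: component {0, 1, 2, 3, 4, 5, 6, 7, 8, 9}.
That's 1 component.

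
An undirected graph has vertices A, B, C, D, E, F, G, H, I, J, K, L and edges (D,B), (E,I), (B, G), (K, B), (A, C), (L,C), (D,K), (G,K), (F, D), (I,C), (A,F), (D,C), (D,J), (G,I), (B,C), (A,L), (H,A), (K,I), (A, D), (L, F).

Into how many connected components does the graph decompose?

1

From A: component {A, B, C, D, E, F, G, H, I, J, K, L}.
That's 1 component.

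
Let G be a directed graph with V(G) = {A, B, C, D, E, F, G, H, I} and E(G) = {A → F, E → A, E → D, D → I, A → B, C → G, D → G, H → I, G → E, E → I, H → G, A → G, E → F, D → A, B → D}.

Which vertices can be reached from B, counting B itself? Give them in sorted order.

A, B, D, E, F, G, I

Start at B.
Its neighbours: D.
Then their neighbours: A, G, I.
Then next layer: E, F.
Nothing further is reachable.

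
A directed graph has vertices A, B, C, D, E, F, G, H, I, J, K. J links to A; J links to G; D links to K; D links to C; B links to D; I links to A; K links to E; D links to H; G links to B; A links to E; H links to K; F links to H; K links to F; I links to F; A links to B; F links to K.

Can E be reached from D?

Explore from D.
Distance 1: reach C, H, K.
Distance 2: reach E, F.
Found E.

Yes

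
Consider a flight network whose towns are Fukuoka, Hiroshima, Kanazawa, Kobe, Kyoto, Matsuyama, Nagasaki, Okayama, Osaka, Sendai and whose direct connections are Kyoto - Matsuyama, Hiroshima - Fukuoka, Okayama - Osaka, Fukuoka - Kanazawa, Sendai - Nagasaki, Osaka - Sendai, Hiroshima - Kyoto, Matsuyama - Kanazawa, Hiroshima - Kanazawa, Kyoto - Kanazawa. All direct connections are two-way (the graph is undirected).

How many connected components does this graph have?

From Fukuoka: component {Fukuoka, Hiroshima, Kanazawa, Kyoto, Matsuyama}.
From Kobe: component {Kobe}.
From Nagasaki: component {Nagasaki, Okayama, Osaka, Sendai}.
That's 3 components.

3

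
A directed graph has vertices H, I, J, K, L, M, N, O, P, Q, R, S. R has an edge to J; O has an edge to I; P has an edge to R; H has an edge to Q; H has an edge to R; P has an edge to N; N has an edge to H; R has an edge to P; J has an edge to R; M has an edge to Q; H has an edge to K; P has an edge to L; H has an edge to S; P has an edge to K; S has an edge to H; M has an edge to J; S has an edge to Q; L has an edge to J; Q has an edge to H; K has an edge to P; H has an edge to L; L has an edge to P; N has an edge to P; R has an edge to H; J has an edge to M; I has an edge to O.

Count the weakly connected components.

From H: component {H, J, K, L, M, N, P, Q, R, S}.
From I: component {I, O}.
That's 2 components.

2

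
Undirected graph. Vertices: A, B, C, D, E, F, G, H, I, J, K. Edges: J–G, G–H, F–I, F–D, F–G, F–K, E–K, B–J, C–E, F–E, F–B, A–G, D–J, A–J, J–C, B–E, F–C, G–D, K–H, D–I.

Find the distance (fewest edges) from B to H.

Distance 0: B.
Distance 1: E, F, J.
Distance 2: A, C, D, G, I, K.
Distance 3: H — contains H.

3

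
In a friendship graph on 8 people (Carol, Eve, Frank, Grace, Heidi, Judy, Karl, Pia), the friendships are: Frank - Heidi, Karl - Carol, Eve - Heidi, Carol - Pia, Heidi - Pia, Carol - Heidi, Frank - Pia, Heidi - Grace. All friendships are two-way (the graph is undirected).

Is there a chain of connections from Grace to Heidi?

Yes

Explore from Grace.
Distance 1: reach Heidi.
Found Heidi.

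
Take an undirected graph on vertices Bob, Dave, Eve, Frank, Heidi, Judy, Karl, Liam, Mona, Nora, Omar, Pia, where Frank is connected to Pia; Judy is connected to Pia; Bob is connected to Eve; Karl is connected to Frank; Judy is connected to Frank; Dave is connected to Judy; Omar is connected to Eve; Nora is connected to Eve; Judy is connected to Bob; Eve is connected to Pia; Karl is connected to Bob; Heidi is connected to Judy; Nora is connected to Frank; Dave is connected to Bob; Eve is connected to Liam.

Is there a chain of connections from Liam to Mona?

Explore from Liam.
Distance 1: reach Eve.
Distance 2: reach Bob, Nora, Omar, Pia.
Distance 3: reach Dave, Frank, Judy, Karl.
Distance 4: reach Heidi.
The search is exhausted without reaching Mona; it lies in a different component.

No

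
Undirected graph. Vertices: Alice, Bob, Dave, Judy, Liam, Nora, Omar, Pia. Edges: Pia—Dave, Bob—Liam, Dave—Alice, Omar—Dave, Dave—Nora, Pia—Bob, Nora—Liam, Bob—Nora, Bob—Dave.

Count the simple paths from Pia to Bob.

4

Pia–Bob
Pia–Dave–Bob
Pia–Dave–Nora–Bob
Pia–Dave–Nora–Liam–Bob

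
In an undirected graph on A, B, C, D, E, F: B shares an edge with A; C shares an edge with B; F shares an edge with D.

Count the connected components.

3

From A: component {A, B, C}.
From D: component {D, F}.
From E: component {E}.
That's 3 components.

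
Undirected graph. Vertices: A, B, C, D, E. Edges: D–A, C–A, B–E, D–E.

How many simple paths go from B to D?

1

B–E–D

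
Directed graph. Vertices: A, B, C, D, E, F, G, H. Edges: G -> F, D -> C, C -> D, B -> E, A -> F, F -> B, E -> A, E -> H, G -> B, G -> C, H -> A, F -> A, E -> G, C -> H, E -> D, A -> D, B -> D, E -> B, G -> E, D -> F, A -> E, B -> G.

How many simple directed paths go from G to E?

12

G→B→D→C→H→A→E
G→B→D→F→A→E
G→B→E
G→C→D→F→A→E
G→C→D→F→B→E
G→C→H→A→D→F→B→E
G→C→H→A→E
G→C→H→A→F→B→E
G→E
G→F→A→E
G→F→B→D→C→H→A→E
G→F→B→E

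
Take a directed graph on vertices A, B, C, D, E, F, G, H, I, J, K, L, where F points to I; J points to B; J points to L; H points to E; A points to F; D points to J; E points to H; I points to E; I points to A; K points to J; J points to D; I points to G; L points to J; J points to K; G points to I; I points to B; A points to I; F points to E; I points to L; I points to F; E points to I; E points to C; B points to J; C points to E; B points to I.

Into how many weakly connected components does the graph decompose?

1

From A: component {A, B, C, D, E, F, G, H, I, J, K, L}.
That's 1 component.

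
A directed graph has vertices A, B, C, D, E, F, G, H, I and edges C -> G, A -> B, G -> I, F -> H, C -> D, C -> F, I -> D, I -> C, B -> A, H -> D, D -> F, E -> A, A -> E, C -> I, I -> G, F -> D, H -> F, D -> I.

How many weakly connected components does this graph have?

2

From A: component {A, B, E}.
From C: component {C, D, F, G, H, I}.
That's 2 components.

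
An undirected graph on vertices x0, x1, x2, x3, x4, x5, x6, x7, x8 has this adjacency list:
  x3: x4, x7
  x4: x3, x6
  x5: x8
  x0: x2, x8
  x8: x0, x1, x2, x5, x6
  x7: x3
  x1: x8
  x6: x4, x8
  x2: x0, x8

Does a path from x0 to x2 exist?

Explore from x0.
Distance 1: reach x2, x8.
Found x2.

Yes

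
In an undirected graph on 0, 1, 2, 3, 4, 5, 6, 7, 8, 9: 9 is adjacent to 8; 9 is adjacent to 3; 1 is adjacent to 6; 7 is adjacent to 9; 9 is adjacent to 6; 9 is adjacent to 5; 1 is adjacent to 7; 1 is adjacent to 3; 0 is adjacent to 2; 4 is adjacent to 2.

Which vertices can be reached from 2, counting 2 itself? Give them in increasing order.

0, 2, 4

Start at 2.
Its neighbours: 0, 4.
Nothing further is reachable.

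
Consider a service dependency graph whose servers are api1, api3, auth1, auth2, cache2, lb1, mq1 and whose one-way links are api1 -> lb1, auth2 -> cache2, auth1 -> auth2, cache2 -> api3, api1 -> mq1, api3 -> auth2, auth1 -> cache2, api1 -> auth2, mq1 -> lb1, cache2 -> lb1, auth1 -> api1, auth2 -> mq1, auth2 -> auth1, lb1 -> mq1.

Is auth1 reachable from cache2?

Explore from cache2.
Distance 1: reach api3, lb1.
Distance 2: reach auth2, mq1.
Distance 3: reach auth1.
Found auth1.

Yes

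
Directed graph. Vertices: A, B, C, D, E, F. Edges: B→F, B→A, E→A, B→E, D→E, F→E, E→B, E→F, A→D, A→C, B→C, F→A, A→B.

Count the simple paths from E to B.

E→A→B
E→B
E→F→A→B

3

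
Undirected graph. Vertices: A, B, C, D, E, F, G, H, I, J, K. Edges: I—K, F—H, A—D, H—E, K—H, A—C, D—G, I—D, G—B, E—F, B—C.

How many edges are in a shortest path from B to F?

Distance 0: B.
Distance 1: C, G.
Distance 2: A, D.
Distance 3: I.
Distance 4: K.
Distance 5: H.
Distance 6: E, F — contains F.

6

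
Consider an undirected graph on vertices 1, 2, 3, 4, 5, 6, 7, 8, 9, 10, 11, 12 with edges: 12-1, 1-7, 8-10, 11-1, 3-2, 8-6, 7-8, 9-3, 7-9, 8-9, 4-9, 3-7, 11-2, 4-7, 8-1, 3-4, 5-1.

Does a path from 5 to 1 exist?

Explore from 5.
Distance 1: reach 1.
Found 1.

Yes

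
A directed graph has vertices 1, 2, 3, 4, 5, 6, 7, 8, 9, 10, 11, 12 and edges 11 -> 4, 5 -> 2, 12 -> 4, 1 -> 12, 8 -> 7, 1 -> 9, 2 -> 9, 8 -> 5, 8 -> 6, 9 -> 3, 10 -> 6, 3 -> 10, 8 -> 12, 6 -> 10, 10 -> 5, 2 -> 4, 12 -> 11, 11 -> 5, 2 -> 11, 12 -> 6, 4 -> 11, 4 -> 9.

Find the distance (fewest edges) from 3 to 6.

2

Distance 0: 3.
Distance 1: 10.
Distance 2: 5, 6 — contains 6.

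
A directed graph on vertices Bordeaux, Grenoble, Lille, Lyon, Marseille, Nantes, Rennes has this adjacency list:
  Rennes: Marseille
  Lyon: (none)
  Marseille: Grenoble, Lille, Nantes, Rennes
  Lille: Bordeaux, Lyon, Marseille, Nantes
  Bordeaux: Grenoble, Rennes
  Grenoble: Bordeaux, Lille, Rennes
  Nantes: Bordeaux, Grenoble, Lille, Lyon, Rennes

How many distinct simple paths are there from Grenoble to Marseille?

Grenoble→Bordeaux→Rennes→Marseille
Grenoble→Lille→Bordeaux→Rennes→Marseille
Grenoble→Lille→Marseille
Grenoble→Lille→Nantes→Bordeaux→Rennes→Marseille
Grenoble→Lille→Nantes→Rennes→Marseille
Grenoble→Rennes→Marseille

6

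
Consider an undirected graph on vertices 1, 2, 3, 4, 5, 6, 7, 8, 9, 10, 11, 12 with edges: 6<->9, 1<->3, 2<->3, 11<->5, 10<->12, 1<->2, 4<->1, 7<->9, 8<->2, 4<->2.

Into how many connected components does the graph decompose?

4

From 1: component {1, 2, 3, 4, 8}.
From 5: component {5, 11}.
From 6: component {6, 7, 9}.
From 10: component {10, 12}.
That's 4 components.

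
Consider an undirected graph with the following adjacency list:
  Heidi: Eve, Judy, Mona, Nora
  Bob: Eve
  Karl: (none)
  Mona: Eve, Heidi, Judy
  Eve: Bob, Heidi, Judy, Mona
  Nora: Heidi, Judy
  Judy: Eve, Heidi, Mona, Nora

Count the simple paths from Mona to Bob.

7

Mona–Eve–Bob
Mona–Heidi–Eve–Bob
Mona–Heidi–Judy–Eve–Bob
Mona–Heidi–Nora–Judy–Eve–Bob
Mona–Judy–Eve–Bob
Mona–Judy–Heidi–Eve–Bob
Mona–Judy–Nora–Heidi–Eve–Bob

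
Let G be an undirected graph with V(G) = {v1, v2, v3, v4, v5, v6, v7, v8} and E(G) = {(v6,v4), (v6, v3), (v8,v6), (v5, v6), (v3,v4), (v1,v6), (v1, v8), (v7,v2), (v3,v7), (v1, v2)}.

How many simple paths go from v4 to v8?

7

v4–v3–v6–v1–v8
v4–v3–v6–v8
v4–v3–v7–v2–v1–v6–v8
v4–v3–v7–v2–v1–v8
v4–v6–v1–v8
v4–v6–v3–v7–v2–v1–v8
v4–v6–v8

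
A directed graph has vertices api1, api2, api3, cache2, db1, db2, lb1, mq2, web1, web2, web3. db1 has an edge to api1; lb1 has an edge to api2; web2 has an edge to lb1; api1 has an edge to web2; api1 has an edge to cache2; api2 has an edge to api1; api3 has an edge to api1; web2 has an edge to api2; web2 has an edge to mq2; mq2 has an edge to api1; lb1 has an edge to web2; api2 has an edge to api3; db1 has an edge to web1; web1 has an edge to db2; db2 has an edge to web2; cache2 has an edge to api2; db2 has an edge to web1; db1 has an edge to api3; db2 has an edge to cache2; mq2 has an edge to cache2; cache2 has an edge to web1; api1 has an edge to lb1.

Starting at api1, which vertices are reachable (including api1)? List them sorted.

api1, api2, api3, cache2, db2, lb1, mq2, web1, web2

Start at api1.
Its neighbours: cache2, lb1, web2.
Then their neighbours: api2, mq2, web1.
Then next layer: api3, db2.
Nothing further is reachable.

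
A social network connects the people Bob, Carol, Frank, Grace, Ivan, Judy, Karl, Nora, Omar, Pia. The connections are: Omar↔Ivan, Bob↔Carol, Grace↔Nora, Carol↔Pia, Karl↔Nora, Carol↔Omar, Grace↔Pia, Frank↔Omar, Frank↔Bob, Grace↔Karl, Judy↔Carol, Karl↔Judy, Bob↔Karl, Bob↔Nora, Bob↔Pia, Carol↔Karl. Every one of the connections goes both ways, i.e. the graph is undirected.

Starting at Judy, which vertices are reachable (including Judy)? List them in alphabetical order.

Bob, Carol, Frank, Grace, Ivan, Judy, Karl, Nora, Omar, Pia

Start at Judy.
Its neighbours: Carol, Karl.
Then their neighbours: Bob, Grace, Nora, Omar, Pia.
Then next layer: Frank, Ivan.
Every vertex is now reached.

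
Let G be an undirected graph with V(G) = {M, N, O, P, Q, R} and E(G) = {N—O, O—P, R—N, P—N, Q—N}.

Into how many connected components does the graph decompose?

From M: component {M}.
From N: component {N, O, P, Q, R}.
That's 2 components.

2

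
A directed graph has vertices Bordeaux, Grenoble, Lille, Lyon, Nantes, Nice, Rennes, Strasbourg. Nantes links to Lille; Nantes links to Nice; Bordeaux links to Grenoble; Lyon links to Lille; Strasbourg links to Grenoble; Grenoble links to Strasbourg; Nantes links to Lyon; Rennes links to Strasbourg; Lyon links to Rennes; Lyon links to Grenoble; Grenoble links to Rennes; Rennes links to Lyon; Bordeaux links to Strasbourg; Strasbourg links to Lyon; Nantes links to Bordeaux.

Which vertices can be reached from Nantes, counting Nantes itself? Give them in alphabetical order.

Bordeaux, Grenoble, Lille, Lyon, Nantes, Nice, Rennes, Strasbourg

Start at Nantes.
Its neighbours: Bordeaux, Lille, Lyon, Nice.
Then their neighbours: Grenoble, Rennes, Strasbourg.
Every vertex is now reached.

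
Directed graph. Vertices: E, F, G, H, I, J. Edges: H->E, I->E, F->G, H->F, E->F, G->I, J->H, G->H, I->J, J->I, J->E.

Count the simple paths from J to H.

3

J→E→F→G→H
J→H
J→I→E→F→G→H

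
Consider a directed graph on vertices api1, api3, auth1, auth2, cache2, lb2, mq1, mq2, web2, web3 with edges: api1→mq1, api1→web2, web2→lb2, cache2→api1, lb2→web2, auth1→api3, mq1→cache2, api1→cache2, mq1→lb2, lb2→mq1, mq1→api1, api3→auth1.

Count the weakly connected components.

5

From api1: component {api1, cache2, lb2, mq1, web2}.
From api3: component {api3, auth1}.
From auth2: component {auth2}.
From mq2: component {mq2}.
From web3: component {web3}.
That's 5 components.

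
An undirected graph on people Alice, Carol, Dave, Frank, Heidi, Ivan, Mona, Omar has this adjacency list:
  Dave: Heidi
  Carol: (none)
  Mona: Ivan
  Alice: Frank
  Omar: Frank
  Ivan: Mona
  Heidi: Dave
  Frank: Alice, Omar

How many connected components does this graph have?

From Alice: component {Alice, Frank, Omar}.
From Carol: component {Carol}.
From Dave: component {Dave, Heidi}.
From Ivan: component {Ivan, Mona}.
That's 4 components.

4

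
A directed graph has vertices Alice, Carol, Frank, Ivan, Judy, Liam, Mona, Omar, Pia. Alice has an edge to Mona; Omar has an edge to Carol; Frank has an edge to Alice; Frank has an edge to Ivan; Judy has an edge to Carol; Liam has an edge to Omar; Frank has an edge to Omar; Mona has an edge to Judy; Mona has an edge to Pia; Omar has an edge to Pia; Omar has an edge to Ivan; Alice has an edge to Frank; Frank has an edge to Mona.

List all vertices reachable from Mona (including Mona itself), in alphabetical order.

Start at Mona.
Its neighbours: Judy, Pia.
Then their neighbours: Carol.
Nothing further is reachable.

Carol, Judy, Mona, Pia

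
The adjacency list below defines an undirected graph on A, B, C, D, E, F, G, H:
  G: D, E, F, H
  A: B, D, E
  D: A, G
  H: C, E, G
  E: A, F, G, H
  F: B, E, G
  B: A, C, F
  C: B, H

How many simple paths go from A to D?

12

A–B–C–H–E–F–G–D
A–B–C–H–E–G–D
A–B–C–H–G–D
A–B–F–E–G–D
A–B–F–E–H–G–D
A–B–F–G–D
A–D
A–E–F–B–C–H–G–D
A–E–F–G–D
A–E–G–D
A–E–H–C–B–F–G–D
A–E–H–G–D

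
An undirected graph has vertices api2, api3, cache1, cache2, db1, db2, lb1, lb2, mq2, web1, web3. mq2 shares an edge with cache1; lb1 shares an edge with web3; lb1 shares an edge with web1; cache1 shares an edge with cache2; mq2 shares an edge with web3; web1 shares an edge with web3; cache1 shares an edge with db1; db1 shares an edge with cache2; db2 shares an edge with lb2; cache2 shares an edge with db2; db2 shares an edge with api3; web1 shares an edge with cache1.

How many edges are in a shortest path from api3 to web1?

4

Distance 0: api3.
Distance 1: db2.
Distance 2: cache2, lb2.
Distance 3: cache1, db1.
Distance 4: mq2, web1 — contains web1.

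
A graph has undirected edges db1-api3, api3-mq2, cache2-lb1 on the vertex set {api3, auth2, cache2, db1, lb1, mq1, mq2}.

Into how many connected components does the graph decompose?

4

From api3: component {api3, db1, mq2}.
From auth2: component {auth2}.
From cache2: component {cache2, lb1}.
From mq1: component {mq1}.
That's 4 components.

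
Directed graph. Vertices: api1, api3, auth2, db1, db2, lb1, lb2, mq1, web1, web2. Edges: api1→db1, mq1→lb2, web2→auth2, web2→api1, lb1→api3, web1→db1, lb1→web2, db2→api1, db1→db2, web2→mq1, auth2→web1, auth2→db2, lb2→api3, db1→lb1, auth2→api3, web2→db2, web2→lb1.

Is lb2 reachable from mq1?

Explore from mq1.
Distance 1: reach lb2.
Found lb2.

Yes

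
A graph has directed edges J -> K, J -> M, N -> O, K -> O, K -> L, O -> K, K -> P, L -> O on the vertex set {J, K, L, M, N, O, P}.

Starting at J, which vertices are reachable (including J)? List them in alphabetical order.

Start at J.
Its neighbours: K, M.
Then their neighbours: L, O, P.
Nothing further is reachable.

J, K, L, M, O, P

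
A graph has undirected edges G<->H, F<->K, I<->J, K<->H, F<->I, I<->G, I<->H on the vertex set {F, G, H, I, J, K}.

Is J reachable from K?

Yes

Explore from K.
Distance 1: reach F, H.
Distance 2: reach G, I.
Distance 3: reach J.
Found J.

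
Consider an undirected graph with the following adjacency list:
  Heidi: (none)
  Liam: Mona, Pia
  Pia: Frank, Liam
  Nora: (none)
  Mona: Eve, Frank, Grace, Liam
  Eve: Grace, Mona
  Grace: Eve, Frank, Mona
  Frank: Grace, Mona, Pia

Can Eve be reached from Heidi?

Heidi has no edges, so nothing is reachable from it.

No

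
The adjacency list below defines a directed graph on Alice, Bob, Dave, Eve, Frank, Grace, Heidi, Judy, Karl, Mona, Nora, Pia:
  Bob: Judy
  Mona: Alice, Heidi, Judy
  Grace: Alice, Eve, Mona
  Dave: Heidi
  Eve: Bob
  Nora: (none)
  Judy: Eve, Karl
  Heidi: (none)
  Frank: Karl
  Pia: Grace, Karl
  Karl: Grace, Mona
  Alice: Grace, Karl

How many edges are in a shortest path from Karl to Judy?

2

Distance 0: Karl.
Distance 1: Grace, Mona.
Distance 2: Alice, Eve, Heidi, Judy — contains Judy.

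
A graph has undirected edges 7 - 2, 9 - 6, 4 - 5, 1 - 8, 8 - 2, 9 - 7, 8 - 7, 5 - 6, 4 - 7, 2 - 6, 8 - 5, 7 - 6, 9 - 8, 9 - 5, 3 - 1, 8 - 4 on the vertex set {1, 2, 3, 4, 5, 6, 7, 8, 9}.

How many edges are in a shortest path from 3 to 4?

Distance 0: 3.
Distance 1: 1.
Distance 2: 8.
Distance 3: 2, 4, 5, 7, 9 — contains 4.

3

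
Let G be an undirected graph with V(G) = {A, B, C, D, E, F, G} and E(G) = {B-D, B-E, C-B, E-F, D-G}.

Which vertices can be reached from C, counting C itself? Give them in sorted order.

B, C, D, E, F, G

Start at C.
Its neighbours: B.
Then their neighbours: D, E.
Then next layer: F, G.
Nothing further is reachable.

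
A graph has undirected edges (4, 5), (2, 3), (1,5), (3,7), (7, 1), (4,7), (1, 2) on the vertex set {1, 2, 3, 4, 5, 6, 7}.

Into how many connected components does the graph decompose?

From 1: component {1, 2, 3, 4, 5, 7}.
From 6: component {6}.
That's 2 components.

2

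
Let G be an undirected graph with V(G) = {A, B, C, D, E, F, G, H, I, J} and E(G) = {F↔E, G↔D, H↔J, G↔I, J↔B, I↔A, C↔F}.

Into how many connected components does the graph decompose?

From A: component {A, D, G, I}.
From B: component {B, H, J}.
From C: component {C, E, F}.
That's 3 components.

3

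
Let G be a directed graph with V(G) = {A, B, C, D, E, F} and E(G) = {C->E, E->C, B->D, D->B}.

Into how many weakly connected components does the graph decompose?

From A: component {A}.
From B: component {B, D}.
From C: component {C, E}.
From F: component {F}.
That's 4 components.

4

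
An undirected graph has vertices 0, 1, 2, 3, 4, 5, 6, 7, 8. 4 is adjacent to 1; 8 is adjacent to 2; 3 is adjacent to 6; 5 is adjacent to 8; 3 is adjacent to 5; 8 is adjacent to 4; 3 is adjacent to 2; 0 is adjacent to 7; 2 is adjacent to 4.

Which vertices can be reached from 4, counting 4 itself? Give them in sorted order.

Start at 4.
Its neighbours: 1, 2, 8.
Then their neighbours: 3, 5.
Then next layer: 6.
Nothing further is reachable.

1, 2, 3, 4, 5, 6, 8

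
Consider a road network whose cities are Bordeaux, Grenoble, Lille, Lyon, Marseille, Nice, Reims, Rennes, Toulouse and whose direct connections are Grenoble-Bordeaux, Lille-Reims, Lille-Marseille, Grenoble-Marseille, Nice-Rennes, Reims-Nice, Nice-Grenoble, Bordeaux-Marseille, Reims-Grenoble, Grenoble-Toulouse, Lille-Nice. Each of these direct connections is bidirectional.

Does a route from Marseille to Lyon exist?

No

Explore from Marseille.
Distance 1: reach Bordeaux, Grenoble, Lille.
Distance 2: reach Nice, Reims, Toulouse.
Distance 3: reach Rennes.
The search is exhausted without reaching Lyon; it lies in a different component.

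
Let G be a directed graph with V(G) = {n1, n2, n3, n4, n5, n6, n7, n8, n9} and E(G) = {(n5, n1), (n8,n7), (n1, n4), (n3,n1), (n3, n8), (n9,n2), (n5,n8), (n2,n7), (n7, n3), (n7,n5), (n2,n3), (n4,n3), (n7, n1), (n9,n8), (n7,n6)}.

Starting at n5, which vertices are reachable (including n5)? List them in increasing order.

n1, n3, n4, n5, n6, n7, n8

Start at n5.
Its neighbours: n1, n8.
Then their neighbours: n4, n7.
Then next layer: n3, n6.
Nothing further is reachable.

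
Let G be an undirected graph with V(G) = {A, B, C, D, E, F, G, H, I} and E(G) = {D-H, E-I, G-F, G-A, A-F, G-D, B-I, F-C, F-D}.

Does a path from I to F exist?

No

Explore from I.
Distance 1: reach B, E.
The search is exhausted without reaching F; it lies in a different component.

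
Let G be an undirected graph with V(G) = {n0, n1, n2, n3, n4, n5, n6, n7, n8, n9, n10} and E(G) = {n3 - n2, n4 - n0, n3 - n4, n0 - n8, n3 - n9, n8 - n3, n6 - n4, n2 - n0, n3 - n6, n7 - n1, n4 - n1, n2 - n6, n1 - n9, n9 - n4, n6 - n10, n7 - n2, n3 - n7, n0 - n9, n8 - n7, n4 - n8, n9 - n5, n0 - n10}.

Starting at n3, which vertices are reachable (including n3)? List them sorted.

Start at n3.
Its neighbours: n2, n4, n6, n7, n8, n9.
Then their neighbours: n0, n1, n5, n10.
Every vertex is now reached.

n0, n1, n2, n3, n4, n5, n6, n7, n8, n9, n10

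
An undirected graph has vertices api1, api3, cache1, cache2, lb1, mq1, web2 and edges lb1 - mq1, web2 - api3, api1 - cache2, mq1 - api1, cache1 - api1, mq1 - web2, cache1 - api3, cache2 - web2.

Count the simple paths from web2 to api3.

3

web2–api3
web2–cache2–api1–cache1–api3
web2–mq1–api1–cache1–api3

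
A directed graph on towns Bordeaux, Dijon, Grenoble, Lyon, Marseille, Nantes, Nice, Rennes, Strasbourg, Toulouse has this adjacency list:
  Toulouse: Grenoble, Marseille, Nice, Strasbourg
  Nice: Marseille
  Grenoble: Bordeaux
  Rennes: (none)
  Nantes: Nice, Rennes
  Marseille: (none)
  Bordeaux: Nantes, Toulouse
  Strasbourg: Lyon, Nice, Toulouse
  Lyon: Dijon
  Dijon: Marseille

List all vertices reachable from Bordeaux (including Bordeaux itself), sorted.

Bordeaux, Dijon, Grenoble, Lyon, Marseille, Nantes, Nice, Rennes, Strasbourg, Toulouse

Start at Bordeaux.
Its neighbours: Nantes, Toulouse.
Then their neighbours: Grenoble, Marseille, Nice, Rennes, Strasbourg.
Then next layer: Lyon.
Then next layer: Dijon.
Every vertex is now reached.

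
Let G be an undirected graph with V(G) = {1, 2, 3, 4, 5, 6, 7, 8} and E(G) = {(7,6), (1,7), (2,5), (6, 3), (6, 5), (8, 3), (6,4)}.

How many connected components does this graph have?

From 1: component {1, 2, 3, 4, 5, 6, 7, 8}.
That's 1 component.

1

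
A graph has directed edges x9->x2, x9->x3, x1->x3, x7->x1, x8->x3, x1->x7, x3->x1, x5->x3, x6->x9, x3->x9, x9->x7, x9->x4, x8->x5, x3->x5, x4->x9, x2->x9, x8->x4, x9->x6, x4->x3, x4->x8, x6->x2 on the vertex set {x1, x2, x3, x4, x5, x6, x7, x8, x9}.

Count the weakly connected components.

1

From x1: component {x1, x2, x3, x4, x5, x6, x7, x8, x9}.
That's 1 component.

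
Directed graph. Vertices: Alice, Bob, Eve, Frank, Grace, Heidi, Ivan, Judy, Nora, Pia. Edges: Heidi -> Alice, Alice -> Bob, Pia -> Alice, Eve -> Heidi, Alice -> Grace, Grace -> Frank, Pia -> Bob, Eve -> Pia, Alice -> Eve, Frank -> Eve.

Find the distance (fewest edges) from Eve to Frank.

4

Distance 0: Eve.
Distance 1: Heidi, Pia.
Distance 2: Alice, Bob.
Distance 3: Grace.
Distance 4: Frank — contains Frank.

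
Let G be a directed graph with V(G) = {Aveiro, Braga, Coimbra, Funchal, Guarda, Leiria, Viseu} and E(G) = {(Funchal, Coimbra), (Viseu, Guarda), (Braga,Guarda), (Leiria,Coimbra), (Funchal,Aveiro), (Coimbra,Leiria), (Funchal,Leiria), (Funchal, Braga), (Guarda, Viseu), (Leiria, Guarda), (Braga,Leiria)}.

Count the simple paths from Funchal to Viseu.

Funchal→Braga→Guarda→Viseu
Funchal→Braga→Leiria→Guarda→Viseu
Funchal→Coimbra→Leiria→Guarda→Viseu
Funchal→Leiria→Guarda→Viseu

4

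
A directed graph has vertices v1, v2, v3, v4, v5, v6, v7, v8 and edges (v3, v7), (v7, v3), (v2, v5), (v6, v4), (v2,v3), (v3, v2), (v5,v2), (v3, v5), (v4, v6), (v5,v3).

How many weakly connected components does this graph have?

4

From v1: component {v1}.
From v2: component {v2, v3, v5, v7}.
From v4: component {v4, v6}.
From v8: component {v8}.
That's 4 components.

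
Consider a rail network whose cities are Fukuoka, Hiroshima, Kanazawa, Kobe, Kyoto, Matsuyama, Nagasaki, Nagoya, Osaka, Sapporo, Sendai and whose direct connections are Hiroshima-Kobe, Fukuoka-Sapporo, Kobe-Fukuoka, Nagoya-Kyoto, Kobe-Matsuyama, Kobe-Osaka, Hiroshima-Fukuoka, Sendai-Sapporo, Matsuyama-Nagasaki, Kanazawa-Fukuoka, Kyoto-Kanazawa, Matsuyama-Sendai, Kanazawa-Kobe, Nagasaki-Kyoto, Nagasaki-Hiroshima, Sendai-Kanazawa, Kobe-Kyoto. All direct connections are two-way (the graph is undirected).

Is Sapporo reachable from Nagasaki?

Explore from Nagasaki.
Distance 1: reach Hiroshima, Kyoto, Matsuyama.
Distance 2: reach Fukuoka, Kanazawa, Kobe, Nagoya, Sendai.
Distance 3: reach Osaka, Sapporo.
Found Sapporo.

Yes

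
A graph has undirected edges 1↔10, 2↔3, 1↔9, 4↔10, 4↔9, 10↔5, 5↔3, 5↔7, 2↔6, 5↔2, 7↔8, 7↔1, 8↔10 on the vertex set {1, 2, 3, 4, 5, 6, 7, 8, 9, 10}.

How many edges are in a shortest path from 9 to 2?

4

Distance 0: 9.
Distance 1: 1, 4.
Distance 2: 7, 10.
Distance 3: 5, 8.
Distance 4: 2, 3 — contains 2.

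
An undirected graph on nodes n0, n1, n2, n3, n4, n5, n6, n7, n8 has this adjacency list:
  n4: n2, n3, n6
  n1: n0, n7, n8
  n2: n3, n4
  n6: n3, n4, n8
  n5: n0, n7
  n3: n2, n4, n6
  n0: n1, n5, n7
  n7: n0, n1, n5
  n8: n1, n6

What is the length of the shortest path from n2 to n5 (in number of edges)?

Distance 0: n2.
Distance 1: n3, n4.
Distance 2: n6.
Distance 3: n8.
Distance 4: n1.
Distance 5: n0, n7.
Distance 6: n5 — contains n5.

6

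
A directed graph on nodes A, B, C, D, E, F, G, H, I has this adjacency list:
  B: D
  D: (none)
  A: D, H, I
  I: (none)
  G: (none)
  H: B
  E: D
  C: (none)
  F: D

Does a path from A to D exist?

Yes

Explore from A.
Distance 1: reach D, H, I.
Found D.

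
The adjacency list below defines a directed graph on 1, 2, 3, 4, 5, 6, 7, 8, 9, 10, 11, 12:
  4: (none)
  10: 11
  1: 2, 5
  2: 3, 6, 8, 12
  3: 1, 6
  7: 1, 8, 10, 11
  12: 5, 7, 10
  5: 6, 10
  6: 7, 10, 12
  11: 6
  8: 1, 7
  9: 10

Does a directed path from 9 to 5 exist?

Yes

Explore from 9.
Distance 1: reach 10.
Distance 2: reach 11.
Distance 3: reach 6.
Distance 4: reach 7, 12.
Distance 5: reach 1, 5, 8.
Found 5.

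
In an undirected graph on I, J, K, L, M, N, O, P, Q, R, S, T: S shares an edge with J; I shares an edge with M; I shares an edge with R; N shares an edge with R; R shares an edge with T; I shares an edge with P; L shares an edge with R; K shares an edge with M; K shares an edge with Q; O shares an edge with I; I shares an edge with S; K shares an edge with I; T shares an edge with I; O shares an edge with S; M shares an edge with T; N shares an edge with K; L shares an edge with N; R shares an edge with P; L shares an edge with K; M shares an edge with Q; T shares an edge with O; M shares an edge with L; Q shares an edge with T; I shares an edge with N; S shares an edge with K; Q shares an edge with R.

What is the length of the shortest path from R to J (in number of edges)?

3

Distance 0: R.
Distance 1: I, L, N, P, Q, T.
Distance 2: K, M, O, S.
Distance 3: J — contains J.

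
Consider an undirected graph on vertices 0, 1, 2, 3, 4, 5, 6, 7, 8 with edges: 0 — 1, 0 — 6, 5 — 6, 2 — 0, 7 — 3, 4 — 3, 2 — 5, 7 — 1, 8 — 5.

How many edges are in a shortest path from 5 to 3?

Distance 0: 5.
Distance 1: 2, 6, 8.
Distance 2: 0.
Distance 3: 1.
Distance 4: 7.
Distance 5: 3 — contains 3.

5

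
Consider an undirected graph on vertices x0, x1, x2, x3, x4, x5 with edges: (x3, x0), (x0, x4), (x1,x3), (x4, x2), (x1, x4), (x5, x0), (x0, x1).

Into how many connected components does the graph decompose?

From x0: component {x0, x1, x2, x3, x4, x5}.
That's 1 component.

1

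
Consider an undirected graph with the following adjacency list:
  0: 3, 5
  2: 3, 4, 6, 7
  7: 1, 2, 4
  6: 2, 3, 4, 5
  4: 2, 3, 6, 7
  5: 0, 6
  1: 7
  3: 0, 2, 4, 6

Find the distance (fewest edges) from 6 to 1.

3

Distance 0: 6.
Distance 1: 2, 3, 4, 5.
Distance 2: 0, 7.
Distance 3: 1 — contains 1.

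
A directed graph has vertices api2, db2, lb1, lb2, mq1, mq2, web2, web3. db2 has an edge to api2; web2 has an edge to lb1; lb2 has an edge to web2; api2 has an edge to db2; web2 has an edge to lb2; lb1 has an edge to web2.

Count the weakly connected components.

From api2: component {api2, db2}.
From lb1: component {lb1, lb2, web2}.
From mq1: component {mq1}.
From mq2: component {mq2}.
From web3: component {web3}.
That's 5 components.

5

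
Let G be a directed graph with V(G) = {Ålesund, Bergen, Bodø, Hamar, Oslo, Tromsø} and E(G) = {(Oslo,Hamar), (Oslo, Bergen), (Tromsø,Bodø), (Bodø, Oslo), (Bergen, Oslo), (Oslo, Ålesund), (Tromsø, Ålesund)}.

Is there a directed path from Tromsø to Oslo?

Explore from Tromsø.
Distance 1: reach Ålesund, Bodø.
Distance 2: reach Oslo.
Found Oslo.

Yes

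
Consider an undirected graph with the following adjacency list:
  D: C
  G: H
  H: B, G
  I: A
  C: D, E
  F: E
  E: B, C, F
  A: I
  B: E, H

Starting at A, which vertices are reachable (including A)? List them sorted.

Start at A.
Its neighbours: I.
Nothing further is reachable.

A, I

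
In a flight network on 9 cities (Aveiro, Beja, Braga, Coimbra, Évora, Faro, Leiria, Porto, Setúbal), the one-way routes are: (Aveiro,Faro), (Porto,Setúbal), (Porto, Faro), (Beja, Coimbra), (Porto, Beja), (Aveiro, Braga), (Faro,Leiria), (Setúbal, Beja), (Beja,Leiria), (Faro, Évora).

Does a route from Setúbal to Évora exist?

Explore from Setúbal.
Distance 1: reach Beja.
Distance 2: reach Coimbra, Leiria.
The search from Setúbal is exhausted; no directed path reaches Évora.

No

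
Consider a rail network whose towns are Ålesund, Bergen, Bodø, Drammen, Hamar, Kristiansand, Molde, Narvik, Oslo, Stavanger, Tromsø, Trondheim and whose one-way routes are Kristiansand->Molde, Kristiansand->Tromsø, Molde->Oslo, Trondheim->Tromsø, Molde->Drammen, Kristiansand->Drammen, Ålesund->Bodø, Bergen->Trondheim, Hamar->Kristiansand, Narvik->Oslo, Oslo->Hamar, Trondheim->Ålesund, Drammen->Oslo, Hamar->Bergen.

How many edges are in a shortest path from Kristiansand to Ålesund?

Distance 0: Kristiansand.
Distance 1: Drammen, Molde, Tromsø.
Distance 2: Oslo.
Distance 3: Hamar.
Distance 4: Bergen.
Distance 5: Trondheim.
Distance 6: Ålesund — contains Ålesund.

6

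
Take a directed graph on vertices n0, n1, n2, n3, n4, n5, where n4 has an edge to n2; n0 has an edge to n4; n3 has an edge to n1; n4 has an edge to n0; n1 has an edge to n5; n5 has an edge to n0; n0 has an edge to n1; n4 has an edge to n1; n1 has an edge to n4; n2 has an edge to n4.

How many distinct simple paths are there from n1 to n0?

n1→n4→n0
n1→n5→n0

2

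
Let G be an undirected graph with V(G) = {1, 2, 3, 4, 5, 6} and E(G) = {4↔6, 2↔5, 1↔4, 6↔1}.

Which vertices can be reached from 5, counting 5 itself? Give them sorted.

2, 5

Start at 5.
Its neighbours: 2.
Nothing further is reachable.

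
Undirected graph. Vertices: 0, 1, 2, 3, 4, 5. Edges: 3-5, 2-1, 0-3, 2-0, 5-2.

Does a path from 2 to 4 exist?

Explore from 2.
Distance 1: reach 0, 1, 5.
Distance 2: reach 3.
The search is exhausted without reaching 4; it lies in a different component.

No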